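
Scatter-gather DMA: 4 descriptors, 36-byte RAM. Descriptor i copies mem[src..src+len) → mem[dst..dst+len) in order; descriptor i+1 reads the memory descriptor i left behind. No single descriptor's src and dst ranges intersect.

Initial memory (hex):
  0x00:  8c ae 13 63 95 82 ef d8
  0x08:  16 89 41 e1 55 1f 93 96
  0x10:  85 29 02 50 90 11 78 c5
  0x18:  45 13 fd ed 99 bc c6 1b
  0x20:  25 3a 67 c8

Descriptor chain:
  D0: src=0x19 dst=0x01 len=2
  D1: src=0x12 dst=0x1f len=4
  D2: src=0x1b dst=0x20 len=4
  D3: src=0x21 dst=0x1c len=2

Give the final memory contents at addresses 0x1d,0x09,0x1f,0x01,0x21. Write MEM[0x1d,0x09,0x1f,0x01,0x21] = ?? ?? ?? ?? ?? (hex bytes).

D0: mem[0x01..0x02] <- [13 fd]
D1: mem[0x1f..0x22] <- [02 50 90 11]
D2: mem[0x20..0x23] <- [ed 99 bc c6]
D3: mem[0x1c..0x1d] <- [99 bc]
query mem[0x1d]=0xbc, mem[0x09]=0x89, mem[0x1f]=0x02, mem[0x01]=0x13, mem[0x21]=0x99

MEM[0x1d,0x09,0x1f,0x01,0x21] = bc 89 02 13 99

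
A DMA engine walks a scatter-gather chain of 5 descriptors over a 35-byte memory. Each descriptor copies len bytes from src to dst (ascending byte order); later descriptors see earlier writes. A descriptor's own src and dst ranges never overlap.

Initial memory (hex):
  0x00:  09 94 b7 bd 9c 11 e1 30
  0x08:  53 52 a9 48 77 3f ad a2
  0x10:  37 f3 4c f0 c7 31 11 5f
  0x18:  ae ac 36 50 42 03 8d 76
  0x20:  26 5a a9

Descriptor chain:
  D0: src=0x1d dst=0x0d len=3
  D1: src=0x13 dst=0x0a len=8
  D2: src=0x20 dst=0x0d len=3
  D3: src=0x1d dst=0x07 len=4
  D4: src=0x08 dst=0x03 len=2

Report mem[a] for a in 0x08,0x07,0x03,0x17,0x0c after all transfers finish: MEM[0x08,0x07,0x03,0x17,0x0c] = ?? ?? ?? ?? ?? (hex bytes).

  after D0: wrote 3B at 0x0d = 038d76
  after D1: wrote 8B at 0x0a = f0c731115faeac36
  after D2: wrote 3B at 0x0d = 265aa9
  after D3: wrote 4B at 0x07 = 038d7626
  after D4: wrote 2B at 0x03 = 8d76
query mem[0x08]=0x8d, mem[0x07]=0x03, mem[0x03]=0x8d, mem[0x17]=0x5f, mem[0x0c]=0x31

MEM[0x08,0x07,0x03,0x17,0x0c] = 8d 03 8d 5f 31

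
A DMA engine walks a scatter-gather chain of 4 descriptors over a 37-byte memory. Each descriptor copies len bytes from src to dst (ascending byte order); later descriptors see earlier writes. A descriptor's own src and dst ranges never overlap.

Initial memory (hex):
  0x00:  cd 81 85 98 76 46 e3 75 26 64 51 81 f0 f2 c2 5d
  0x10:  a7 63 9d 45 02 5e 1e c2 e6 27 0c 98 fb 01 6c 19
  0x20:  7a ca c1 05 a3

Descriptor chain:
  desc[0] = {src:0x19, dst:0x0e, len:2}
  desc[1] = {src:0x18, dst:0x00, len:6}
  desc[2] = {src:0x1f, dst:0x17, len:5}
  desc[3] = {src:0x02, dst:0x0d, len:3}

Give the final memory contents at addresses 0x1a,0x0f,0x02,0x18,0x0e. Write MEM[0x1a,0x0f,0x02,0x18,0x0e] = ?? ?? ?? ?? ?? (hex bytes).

[0] 0x19->0x0e len=2 : 27 0c
[1] 0x18->0x00 len=6 : e6 27 0c 98 fb 01
[2] 0x1f->0x17 len=5 : 19 7a ca c1 05
[3] 0x02->0x0d len=3 : 0c 98 fb
query mem[0x1a]=0xc1, mem[0x0f]=0xfb, mem[0x02]=0x0c, mem[0x18]=0x7a, mem[0x0e]=0x98

MEM[0x1a,0x0f,0x02,0x18,0x0e] = c1 fb 0c 7a 98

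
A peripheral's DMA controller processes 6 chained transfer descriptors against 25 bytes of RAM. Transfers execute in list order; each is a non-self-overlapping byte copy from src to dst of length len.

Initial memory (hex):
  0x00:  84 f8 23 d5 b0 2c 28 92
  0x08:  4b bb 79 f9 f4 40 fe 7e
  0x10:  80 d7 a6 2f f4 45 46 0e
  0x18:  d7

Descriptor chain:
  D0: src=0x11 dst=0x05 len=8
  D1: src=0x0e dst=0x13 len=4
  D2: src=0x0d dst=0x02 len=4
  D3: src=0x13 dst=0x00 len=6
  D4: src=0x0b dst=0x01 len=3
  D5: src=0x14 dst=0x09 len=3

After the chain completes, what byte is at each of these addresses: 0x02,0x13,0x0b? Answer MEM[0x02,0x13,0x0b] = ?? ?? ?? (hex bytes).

#0 dst[0x05+8] := {0xd7,0xa6,0x2f,0xf4,0x45,0x46,0x0e,0xd7}
#1 dst[0x13+4] := {0xfe,0x7e,0x80,0xd7}
#2 dst[0x02+4] := {0x40,0xfe,0x7e,0x80}
#3 dst[0x00+6] := {0xfe,0x7e,0x80,0xd7,0x0e,0xd7}
#4 dst[0x01+3] := {0x0e,0xd7,0x40}
#5 dst[0x09+3] := {0x7e,0x80,0xd7}
query mem[0x02]=0xd7, mem[0x13]=0xfe, mem[0x0b]=0xd7

MEM[0x02,0x13,0x0b] = d7 fe d7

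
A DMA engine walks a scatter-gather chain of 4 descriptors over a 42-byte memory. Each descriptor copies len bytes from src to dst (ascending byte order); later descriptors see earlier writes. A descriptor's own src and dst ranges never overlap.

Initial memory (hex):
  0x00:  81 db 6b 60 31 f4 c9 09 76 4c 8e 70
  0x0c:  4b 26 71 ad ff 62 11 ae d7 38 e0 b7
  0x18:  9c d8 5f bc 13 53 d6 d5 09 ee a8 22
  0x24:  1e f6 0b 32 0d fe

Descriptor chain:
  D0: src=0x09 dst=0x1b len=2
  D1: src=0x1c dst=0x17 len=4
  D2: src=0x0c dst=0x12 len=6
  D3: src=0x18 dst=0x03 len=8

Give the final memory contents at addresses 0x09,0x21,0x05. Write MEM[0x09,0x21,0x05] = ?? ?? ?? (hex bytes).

MEM[0x09,0x21,0x05] = d6 ee d5

[0] 0x09->0x1b len=2 : 4c 8e
[1] 0x1c->0x17 len=4 : 8e 53 d6 d5
[2] 0x0c->0x12 len=6 : 4b 26 71 ad ff 62
[3] 0x18->0x03 len=8 : 53 d6 d5 4c 8e 53 d6 d5
query mem[0x09]=0xd6, mem[0x21]=0xee, mem[0x05]=0xd5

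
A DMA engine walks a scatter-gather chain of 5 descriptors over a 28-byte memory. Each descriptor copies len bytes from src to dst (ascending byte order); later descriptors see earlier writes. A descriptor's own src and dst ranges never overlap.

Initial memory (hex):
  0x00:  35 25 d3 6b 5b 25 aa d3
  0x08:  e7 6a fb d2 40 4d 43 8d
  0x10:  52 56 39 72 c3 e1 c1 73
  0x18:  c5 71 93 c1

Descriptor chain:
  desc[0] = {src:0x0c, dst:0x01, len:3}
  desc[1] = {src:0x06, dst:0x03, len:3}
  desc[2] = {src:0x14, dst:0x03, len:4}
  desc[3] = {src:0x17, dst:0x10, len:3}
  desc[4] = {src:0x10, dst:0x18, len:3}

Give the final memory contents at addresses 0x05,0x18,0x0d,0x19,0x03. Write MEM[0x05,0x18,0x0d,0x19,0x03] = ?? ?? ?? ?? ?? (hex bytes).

MEM[0x05,0x18,0x0d,0x19,0x03] = c1 73 4d c5 c3

D0: mem[0x01..0x03] <- [40 4d 43]
D1: mem[0x03..0x05] <- [aa d3 e7]
D2: mem[0x03..0x06] <- [c3 e1 c1 73]
D3: mem[0x10..0x12] <- [73 c5 71]
D4: mem[0x18..0x1a] <- [73 c5 71]
query mem[0x05]=0xc1, mem[0x18]=0x73, mem[0x0d]=0x4d, mem[0x19]=0xc5, mem[0x03]=0xc3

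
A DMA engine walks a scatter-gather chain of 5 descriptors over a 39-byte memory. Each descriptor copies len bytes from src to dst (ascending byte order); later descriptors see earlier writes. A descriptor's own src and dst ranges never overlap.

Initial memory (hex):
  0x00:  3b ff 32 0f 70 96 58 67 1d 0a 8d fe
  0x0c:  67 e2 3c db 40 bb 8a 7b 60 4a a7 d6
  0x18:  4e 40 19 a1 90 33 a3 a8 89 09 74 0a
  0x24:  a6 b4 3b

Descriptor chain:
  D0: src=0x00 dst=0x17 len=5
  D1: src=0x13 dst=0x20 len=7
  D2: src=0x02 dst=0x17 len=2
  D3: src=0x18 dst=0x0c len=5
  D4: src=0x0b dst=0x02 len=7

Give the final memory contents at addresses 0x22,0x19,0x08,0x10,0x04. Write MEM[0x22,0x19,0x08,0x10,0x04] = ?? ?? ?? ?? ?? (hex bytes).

MEM[0x22,0x19,0x08,0x10,0x04] = 4a 32 bb 90 32

#0 dst[0x17+5] := {0x3b,0xff,0x32,0x0f,0x70}
#1 dst[0x20+7] := {0x7b,0x60,0x4a,0xa7,0x3b,0xff,0x32}
#2 dst[0x17+2] := {0x32,0x0f}
#3 dst[0x0c+5] := {0x0f,0x32,0x0f,0x70,0x90}
#4 dst[0x02+7] := {0xfe,0x0f,0x32,0x0f,0x70,0x90,0xbb}
query mem[0x22]=0x4a, mem[0x19]=0x32, mem[0x08]=0xbb, mem[0x10]=0x90, mem[0x04]=0x32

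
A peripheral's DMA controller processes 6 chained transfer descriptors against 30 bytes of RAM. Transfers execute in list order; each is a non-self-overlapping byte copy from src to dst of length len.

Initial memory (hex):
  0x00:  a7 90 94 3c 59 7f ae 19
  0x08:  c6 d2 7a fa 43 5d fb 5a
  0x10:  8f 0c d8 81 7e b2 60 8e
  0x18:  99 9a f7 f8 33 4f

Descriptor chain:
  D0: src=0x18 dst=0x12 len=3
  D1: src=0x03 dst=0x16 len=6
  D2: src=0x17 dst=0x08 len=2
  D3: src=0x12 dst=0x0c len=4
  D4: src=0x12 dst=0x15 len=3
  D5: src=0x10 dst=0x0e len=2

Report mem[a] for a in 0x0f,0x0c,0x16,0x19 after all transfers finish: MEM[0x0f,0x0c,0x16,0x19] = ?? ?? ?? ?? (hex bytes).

D0: mem[0x12..0x14] <- [99 9a f7]
D1: mem[0x16..0x1b] <- [3c 59 7f ae 19 c6]
D2: mem[0x08..0x09] <- [59 7f]
D3: mem[0x0c..0x0f] <- [99 9a f7 b2]
D4: mem[0x15..0x17] <- [99 9a f7]
D5: mem[0x0e..0x0f] <- [8f 0c]
query mem[0x0f]=0x0c, mem[0x0c]=0x99, mem[0x16]=0x9a, mem[0x19]=0xae

MEM[0x0f,0x0c,0x16,0x19] = 0c 99 9a ae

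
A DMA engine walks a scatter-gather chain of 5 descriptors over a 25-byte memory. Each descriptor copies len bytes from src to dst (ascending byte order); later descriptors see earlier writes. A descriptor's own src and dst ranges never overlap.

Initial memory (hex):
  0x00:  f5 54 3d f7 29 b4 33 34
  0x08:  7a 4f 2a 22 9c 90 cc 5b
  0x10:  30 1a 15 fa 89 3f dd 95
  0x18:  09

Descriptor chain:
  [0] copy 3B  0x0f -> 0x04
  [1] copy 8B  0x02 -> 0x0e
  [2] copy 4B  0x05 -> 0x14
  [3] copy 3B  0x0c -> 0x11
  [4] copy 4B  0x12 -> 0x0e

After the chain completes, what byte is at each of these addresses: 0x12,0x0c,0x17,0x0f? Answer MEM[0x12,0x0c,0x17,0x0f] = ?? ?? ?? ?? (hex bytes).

  after D0: wrote 3B at 0x04 = 5b301a
  after D1: wrote 8B at 0x0e = 3df75b301a347a4f
  after D2: wrote 4B at 0x14 = 301a347a
  after D3: wrote 3B at 0x11 = 9c903d
  after D4: wrote 4B at 0x0e = 903d301a
query mem[0x12]=0x90, mem[0x0c]=0x9c, mem[0x17]=0x7a, mem[0x0f]=0x3d

MEM[0x12,0x0c,0x17,0x0f] = 90 9c 7a 3d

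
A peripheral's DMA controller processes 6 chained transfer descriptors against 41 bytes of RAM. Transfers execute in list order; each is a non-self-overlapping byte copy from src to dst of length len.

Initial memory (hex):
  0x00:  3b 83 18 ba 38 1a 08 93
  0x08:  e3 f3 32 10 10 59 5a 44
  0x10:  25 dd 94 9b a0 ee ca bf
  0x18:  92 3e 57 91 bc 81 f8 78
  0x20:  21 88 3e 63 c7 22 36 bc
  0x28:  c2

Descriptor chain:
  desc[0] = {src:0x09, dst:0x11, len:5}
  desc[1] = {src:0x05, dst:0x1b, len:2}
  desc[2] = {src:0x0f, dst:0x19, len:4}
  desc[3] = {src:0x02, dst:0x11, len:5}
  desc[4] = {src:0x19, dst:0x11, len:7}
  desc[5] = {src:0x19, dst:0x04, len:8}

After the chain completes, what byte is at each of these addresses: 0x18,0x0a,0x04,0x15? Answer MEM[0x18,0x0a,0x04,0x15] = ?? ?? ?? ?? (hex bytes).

#0 dst[0x11+5] := {0xf3,0x32,0x10,0x10,0x59}
#1 dst[0x1b+2] := {0x1a,0x08}
#2 dst[0x19+4] := {0x44,0x25,0xf3,0x32}
#3 dst[0x11+5] := {0x18,0xba,0x38,0x1a,0x08}
#4 dst[0x11+7] := {0x44,0x25,0xf3,0x32,0x81,0xf8,0x78}
#5 dst[0x04+8] := {0x44,0x25,0xf3,0x32,0x81,0xf8,0x78,0x21}
query mem[0x18]=0x92, mem[0x0a]=0x78, mem[0x04]=0x44, mem[0x15]=0x81

MEM[0x18,0x0a,0x04,0x15] = 92 78 44 81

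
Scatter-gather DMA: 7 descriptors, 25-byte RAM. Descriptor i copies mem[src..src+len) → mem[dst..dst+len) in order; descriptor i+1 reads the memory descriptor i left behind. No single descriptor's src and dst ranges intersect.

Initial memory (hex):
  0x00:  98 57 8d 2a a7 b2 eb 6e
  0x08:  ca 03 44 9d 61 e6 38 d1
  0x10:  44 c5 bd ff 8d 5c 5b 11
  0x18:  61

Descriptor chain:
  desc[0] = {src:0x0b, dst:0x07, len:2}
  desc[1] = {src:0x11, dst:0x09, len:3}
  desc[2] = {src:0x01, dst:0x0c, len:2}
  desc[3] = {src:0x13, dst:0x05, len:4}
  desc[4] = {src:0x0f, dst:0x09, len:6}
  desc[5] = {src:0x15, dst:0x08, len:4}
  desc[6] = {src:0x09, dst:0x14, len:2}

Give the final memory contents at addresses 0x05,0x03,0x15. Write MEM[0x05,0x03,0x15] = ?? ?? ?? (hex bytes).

  after D0: wrote 2B at 0x07 = 9d61
  after D1: wrote 3B at 0x09 = c5bdff
  after D2: wrote 2B at 0x0c = 578d
  after D3: wrote 4B at 0x05 = ff8d5c5b
  after D4: wrote 6B at 0x09 = d144c5bdff8d
  after D5: wrote 4B at 0x08 = 5c5b1161
  after D6: wrote 2B at 0x14 = 5b11
query mem[0x05]=0xff, mem[0x03]=0x2a, mem[0x15]=0x11

MEM[0x05,0x03,0x15] = ff 2a 11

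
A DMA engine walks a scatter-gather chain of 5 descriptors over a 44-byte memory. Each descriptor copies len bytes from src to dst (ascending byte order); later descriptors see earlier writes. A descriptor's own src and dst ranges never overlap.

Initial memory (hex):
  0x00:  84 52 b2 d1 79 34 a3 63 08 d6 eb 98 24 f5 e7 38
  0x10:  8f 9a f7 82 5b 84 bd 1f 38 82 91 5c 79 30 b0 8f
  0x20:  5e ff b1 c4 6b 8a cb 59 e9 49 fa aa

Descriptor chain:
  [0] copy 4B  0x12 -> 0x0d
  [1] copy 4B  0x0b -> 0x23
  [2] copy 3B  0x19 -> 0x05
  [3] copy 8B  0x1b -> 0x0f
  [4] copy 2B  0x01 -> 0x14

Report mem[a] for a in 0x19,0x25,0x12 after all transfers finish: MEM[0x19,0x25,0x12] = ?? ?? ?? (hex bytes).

MEM[0x19,0x25,0x12] = 82 f7 b0

  after D0: wrote 4B at 0x0d = f7825b84
  after D1: wrote 4B at 0x23 = 9824f782
  after D2: wrote 3B at 0x05 = 82915c
  after D3: wrote 8B at 0x0f = 5c7930b08f5effb1
  after D4: wrote 2B at 0x14 = 52b2
query mem[0x19]=0x82, mem[0x25]=0xf7, mem[0x12]=0xb0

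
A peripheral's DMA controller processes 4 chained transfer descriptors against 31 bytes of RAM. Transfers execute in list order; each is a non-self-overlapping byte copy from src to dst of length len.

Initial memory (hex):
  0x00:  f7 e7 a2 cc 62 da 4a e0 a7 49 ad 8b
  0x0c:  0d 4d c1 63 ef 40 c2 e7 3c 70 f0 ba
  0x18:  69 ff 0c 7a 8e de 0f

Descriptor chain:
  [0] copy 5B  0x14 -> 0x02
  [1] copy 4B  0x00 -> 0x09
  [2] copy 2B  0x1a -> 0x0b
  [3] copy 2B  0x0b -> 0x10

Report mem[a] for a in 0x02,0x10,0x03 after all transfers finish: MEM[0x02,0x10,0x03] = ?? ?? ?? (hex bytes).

#0 dst[0x02+5] := {0x3c,0x70,0xf0,0xba,0x69}
#1 dst[0x09+4] := {0xf7,0xe7,0x3c,0x70}
#2 dst[0x0b+2] := {0x0c,0x7a}
#3 dst[0x10+2] := {0x0c,0x7a}
query mem[0x02]=0x3c, mem[0x10]=0x0c, mem[0x03]=0x70

MEM[0x02,0x10,0x03] = 3c 0c 70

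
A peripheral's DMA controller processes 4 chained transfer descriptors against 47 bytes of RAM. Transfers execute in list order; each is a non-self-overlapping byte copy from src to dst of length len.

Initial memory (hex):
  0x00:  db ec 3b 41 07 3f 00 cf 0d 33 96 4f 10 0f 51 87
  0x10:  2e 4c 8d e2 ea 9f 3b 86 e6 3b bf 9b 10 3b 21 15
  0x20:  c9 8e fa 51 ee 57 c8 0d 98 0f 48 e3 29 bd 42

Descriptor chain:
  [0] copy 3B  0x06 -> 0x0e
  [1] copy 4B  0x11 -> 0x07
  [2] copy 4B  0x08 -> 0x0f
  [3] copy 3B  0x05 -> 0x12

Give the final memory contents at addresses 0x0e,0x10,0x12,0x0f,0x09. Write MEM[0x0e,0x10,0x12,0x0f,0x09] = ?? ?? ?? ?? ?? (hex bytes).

MEM[0x0e,0x10,0x12,0x0f,0x09] = 00 e2 3f 8d e2

#0 dst[0x0e+3] := {0x00,0xcf,0x0d}
#1 dst[0x07+4] := {0x4c,0x8d,0xe2,0xea}
#2 dst[0x0f+4] := {0x8d,0xe2,0xea,0x4f}
#3 dst[0x12+3] := {0x3f,0x00,0x4c}
query mem[0x0e]=0x00, mem[0x10]=0xe2, mem[0x12]=0x3f, mem[0x0f]=0x8d, mem[0x09]=0xe2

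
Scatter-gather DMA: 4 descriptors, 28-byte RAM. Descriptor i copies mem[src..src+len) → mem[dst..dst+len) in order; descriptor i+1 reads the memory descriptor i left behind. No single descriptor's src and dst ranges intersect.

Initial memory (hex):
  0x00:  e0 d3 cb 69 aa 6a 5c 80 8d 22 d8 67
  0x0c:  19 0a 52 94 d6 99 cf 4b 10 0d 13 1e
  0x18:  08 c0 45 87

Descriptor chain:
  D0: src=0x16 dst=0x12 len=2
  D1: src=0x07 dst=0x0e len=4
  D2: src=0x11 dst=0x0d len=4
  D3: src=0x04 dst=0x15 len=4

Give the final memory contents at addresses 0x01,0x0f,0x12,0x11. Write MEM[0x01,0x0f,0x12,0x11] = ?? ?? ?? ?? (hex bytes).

[0] 0x16->0x12 len=2 : 13 1e
[1] 0x07->0x0e len=4 : 80 8d 22 d8
[2] 0x11->0x0d len=4 : d8 13 1e 10
[3] 0x04->0x15 len=4 : aa 6a 5c 80
query mem[0x01]=0xd3, mem[0x0f]=0x1e, mem[0x12]=0x13, mem[0x11]=0xd8

MEM[0x01,0x0f,0x12,0x11] = d3 1e 13 d8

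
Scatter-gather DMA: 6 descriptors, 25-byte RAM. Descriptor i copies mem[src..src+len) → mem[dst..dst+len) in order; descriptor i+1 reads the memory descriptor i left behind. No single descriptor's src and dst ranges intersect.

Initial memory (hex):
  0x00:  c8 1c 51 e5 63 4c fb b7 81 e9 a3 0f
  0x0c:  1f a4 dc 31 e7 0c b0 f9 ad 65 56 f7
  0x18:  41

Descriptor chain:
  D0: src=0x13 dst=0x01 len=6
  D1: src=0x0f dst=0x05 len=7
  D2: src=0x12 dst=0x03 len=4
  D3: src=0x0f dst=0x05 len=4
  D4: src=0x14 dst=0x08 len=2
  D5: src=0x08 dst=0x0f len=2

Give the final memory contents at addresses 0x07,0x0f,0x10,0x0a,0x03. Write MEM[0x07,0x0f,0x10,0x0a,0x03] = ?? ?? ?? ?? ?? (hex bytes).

MEM[0x07,0x0f,0x10,0x0a,0x03] = 0c ad 65 ad b0

  after D0: wrote 6B at 0x01 = f9ad6556f741
  after D1: wrote 7B at 0x05 = 31e70cb0f9ad65
  after D2: wrote 4B at 0x03 = b0f9ad65
  after D3: wrote 4B at 0x05 = 31e70cb0
  after D4: wrote 2B at 0x08 = ad65
  after D5: wrote 2B at 0x0f = ad65
query mem[0x07]=0x0c, mem[0x0f]=0xad, mem[0x10]=0x65, mem[0x0a]=0xad, mem[0x03]=0xb0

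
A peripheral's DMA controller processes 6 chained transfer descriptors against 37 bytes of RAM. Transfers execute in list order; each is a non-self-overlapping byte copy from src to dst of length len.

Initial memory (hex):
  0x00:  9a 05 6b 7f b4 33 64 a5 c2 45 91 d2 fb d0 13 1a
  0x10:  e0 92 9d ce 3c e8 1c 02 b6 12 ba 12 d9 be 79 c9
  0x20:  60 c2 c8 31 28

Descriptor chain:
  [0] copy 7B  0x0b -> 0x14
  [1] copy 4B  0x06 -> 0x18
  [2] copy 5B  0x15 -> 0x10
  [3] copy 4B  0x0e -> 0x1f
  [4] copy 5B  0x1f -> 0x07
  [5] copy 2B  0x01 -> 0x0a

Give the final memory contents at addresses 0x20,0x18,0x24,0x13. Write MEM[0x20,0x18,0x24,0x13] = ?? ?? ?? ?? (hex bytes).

MEM[0x20,0x18,0x24,0x13] = 1a 64 28 64

D0: mem[0x14..0x1a] <- [d2 fb d0 13 1a e0 92]
D1: mem[0x18..0x1b] <- [64 a5 c2 45]
D2: mem[0x10..0x14] <- [fb d0 13 64 a5]
D3: mem[0x1f..0x22] <- [13 1a fb d0]
D4: mem[0x07..0x0b] <- [13 1a fb d0 31]
D5: mem[0x0a..0x0b] <- [05 6b]
query mem[0x20]=0x1a, mem[0x18]=0x64, mem[0x24]=0x28, mem[0x13]=0x64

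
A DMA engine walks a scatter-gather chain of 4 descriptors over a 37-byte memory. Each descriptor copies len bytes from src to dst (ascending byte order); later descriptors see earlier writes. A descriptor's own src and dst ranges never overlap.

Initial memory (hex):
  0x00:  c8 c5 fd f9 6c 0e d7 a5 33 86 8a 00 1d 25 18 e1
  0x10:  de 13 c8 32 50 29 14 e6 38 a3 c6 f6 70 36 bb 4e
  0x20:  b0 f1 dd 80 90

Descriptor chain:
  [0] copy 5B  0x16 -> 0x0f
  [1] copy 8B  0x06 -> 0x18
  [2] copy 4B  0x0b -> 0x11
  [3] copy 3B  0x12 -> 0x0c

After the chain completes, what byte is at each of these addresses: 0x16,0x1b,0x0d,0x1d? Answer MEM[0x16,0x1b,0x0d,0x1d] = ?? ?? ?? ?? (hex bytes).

#0 dst[0x0f+5] := {0x14,0xe6,0x38,0xa3,0xc6}
#1 dst[0x18+8] := {0xd7,0xa5,0x33,0x86,0x8a,0x00,0x1d,0x25}
#2 dst[0x11+4] := {0x00,0x1d,0x25,0x18}
#3 dst[0x0c+3] := {0x1d,0x25,0x18}
query mem[0x16]=0x14, mem[0x1b]=0x86, mem[0x0d]=0x25, mem[0x1d]=0x00

MEM[0x16,0x1b,0x0d,0x1d] = 14 86 25 00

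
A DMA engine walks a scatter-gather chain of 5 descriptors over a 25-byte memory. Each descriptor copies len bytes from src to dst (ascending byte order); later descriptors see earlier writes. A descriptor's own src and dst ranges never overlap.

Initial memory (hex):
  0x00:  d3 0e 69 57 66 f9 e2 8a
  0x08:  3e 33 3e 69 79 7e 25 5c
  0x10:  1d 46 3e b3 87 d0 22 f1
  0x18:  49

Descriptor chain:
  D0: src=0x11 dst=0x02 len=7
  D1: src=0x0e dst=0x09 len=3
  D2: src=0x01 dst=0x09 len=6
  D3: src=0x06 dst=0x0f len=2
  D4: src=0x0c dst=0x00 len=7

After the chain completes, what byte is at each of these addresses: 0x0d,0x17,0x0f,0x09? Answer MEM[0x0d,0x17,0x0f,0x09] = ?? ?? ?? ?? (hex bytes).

D0: mem[0x02..0x08] <- [46 3e b3 87 d0 22 f1]
D1: mem[0x09..0x0b] <- [25 5c 1d]
D2: mem[0x09..0x0e] <- [0e 46 3e b3 87 d0]
D3: mem[0x0f..0x10] <- [d0 22]
D4: mem[0x00..0x06] <- [b3 87 d0 d0 22 46 3e]
query mem[0x0d]=0x87, mem[0x17]=0xf1, mem[0x0f]=0xd0, mem[0x09]=0x0e

MEM[0x0d,0x17,0x0f,0x09] = 87 f1 d0 0e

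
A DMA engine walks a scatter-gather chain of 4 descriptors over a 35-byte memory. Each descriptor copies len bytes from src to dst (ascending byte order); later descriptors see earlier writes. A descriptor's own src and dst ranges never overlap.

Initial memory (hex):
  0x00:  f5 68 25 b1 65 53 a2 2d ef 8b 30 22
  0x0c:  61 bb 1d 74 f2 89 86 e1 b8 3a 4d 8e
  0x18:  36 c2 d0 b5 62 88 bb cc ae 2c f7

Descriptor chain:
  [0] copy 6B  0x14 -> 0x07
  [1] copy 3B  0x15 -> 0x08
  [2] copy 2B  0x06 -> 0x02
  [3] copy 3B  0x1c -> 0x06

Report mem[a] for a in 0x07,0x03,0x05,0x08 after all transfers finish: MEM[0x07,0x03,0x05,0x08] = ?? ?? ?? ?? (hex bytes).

#0 dst[0x07+6] := {0xb8,0x3a,0x4d,0x8e,0x36,0xc2}
#1 dst[0x08+3] := {0x3a,0x4d,0x8e}
#2 dst[0x02+2] := {0xa2,0xb8}
#3 dst[0x06+3] := {0x62,0x88,0xbb}
query mem[0x07]=0x88, mem[0x03]=0xb8, mem[0x05]=0x53, mem[0x08]=0xbb

MEM[0x07,0x03,0x05,0x08] = 88 b8 53 bb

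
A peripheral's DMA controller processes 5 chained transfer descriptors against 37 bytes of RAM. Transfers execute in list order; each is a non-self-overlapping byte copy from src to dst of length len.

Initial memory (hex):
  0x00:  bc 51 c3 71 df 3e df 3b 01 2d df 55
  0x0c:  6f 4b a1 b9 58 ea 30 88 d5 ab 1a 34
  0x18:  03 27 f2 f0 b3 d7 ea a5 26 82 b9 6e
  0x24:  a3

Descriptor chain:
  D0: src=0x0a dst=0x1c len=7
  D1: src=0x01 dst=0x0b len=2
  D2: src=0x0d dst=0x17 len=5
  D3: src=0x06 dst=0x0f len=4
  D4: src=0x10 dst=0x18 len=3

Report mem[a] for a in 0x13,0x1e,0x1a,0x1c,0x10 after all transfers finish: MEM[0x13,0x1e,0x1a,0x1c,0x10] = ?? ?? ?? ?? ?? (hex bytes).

  after D0: wrote 7B at 0x1c = df556f4ba1b958
  after D1: wrote 2B at 0x0b = 51c3
  after D2: wrote 5B at 0x17 = 4ba1b958ea
  after D3: wrote 4B at 0x0f = df3b012d
  after D4: wrote 3B at 0x18 = 3b012d
query mem[0x13]=0x88, mem[0x1e]=0x6f, mem[0x1a]=0x2d, mem[0x1c]=0xdf, mem[0x10]=0x3b

MEM[0x13,0x1e,0x1a,0x1c,0x10] = 88 6f 2d df 3b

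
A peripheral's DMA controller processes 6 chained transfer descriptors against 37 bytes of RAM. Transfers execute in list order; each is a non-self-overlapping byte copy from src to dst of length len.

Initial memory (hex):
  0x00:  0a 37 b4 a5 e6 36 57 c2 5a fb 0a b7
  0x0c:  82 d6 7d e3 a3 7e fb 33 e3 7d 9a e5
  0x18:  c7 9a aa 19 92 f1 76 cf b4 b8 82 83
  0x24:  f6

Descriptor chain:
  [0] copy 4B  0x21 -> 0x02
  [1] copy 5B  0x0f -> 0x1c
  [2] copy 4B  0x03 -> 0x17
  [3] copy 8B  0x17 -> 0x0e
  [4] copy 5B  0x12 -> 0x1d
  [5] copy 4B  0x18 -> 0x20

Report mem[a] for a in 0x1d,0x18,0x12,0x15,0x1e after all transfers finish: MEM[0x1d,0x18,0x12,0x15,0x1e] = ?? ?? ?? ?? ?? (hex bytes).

#0 dst[0x02+4] := {0xb8,0x82,0x83,0xf6}
#1 dst[0x1c+5] := {0xe3,0xa3,0x7e,0xfb,0x33}
#2 dst[0x17+4] := {0x82,0x83,0xf6,0x57}
#3 dst[0x0e+8] := {0x82,0x83,0xf6,0x57,0x19,0xe3,0xa3,0x7e}
#4 dst[0x1d+5] := {0x19,0xe3,0xa3,0x7e,0x9a}
#5 dst[0x20+4] := {0x83,0xf6,0x57,0x19}
query mem[0x1d]=0x19, mem[0x18]=0x83, mem[0x12]=0x19, mem[0x15]=0x7e, mem[0x1e]=0xe3

MEM[0x1d,0x18,0x12,0x15,0x1e] = 19 83 19 7e e3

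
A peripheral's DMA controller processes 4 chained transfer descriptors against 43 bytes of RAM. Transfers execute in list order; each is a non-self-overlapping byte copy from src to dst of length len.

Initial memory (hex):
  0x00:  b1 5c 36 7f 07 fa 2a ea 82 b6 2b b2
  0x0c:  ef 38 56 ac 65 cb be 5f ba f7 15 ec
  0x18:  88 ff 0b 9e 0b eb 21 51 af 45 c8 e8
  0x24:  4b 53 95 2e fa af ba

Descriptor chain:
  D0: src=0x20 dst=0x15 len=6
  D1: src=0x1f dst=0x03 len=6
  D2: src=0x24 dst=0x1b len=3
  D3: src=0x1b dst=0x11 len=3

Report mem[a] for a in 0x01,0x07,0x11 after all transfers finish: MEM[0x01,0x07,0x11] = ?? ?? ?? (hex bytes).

MEM[0x01,0x07,0x11] = 5c e8 4b

D0: mem[0x15..0x1a] <- [af 45 c8 e8 4b 53]
D1: mem[0x03..0x08] <- [51 af 45 c8 e8 4b]
D2: mem[0x1b..0x1d] <- [4b 53 95]
D3: mem[0x11..0x13] <- [4b 53 95]
query mem[0x01]=0x5c, mem[0x07]=0xe8, mem[0x11]=0x4b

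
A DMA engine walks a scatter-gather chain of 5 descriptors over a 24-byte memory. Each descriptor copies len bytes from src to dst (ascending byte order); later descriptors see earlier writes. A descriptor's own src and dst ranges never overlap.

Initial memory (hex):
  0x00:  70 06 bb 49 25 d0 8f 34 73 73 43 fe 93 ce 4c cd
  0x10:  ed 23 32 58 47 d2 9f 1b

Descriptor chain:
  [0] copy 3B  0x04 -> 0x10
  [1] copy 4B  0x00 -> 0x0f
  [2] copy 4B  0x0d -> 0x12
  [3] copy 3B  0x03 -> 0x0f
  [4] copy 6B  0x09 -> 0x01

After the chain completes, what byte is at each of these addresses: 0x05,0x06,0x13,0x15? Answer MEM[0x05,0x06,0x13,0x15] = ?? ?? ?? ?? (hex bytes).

  after D0: wrote 3B at 0x10 = 25d08f
  after D1: wrote 4B at 0x0f = 7006bb49
  after D2: wrote 4B at 0x12 = ce4c7006
  after D3: wrote 3B at 0x0f = 4925d0
  after D4: wrote 6B at 0x01 = 7343fe93ce4c
query mem[0x05]=0xce, mem[0x06]=0x4c, mem[0x13]=0x4c, mem[0x15]=0x06

MEM[0x05,0x06,0x13,0x15] = ce 4c 4c 06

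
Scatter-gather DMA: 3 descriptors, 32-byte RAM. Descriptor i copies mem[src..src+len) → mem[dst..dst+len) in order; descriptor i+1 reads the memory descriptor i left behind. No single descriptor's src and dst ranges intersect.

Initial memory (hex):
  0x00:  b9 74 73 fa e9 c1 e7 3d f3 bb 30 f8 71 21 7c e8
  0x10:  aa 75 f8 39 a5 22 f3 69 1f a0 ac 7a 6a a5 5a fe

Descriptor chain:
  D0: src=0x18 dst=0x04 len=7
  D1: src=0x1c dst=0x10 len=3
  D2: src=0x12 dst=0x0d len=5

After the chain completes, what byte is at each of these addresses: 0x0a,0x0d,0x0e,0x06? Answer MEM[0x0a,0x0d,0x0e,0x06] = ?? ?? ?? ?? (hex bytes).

  after D0: wrote 7B at 0x04 = 1fa0ac7a6aa55a
  after D1: wrote 3B at 0x10 = 6aa55a
  after D2: wrote 5B at 0x0d = 5a39a522f3
query mem[0x0a]=0x5a, mem[0x0d]=0x5a, mem[0x0e]=0x39, mem[0x06]=0xac

MEM[0x0a,0x0d,0x0e,0x06] = 5a 5a 39 ac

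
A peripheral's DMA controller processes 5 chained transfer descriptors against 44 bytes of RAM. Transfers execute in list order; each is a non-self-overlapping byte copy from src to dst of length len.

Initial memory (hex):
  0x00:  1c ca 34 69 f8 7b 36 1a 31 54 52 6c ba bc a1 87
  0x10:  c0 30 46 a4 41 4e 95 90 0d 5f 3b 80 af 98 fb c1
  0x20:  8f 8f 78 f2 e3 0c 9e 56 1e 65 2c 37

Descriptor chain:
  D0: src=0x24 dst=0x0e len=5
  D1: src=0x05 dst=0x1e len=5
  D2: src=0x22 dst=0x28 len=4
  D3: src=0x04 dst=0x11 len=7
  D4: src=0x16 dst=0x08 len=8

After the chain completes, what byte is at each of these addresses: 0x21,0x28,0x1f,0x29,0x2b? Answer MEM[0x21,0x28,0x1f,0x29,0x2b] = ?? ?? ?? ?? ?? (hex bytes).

MEM[0x21,0x28,0x1f,0x29,0x2b] = 31 54 36 f2 0c

[0] 0x24->0x0e len=5 : e3 0c 9e 56 1e
[1] 0x05->0x1e len=5 : 7b 36 1a 31 54
[2] 0x22->0x28 len=4 : 54 f2 e3 0c
[3] 0x04->0x11 len=7 : f8 7b 36 1a 31 54 52
[4] 0x16->0x08 len=8 : 54 52 0d 5f 3b 80 af 98
query mem[0x21]=0x31, mem[0x28]=0x54, mem[0x1f]=0x36, mem[0x29]=0xf2, mem[0x2b]=0x0c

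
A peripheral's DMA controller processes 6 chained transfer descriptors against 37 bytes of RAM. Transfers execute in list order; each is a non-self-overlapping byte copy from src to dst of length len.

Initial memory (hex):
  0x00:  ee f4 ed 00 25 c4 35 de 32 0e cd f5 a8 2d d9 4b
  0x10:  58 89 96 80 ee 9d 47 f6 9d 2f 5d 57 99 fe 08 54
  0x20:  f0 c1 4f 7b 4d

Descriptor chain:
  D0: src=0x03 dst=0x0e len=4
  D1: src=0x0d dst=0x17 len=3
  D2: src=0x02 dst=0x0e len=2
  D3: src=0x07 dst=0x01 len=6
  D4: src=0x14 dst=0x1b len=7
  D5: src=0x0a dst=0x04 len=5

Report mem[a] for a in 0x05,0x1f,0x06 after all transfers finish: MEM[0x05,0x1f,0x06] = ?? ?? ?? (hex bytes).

#0 dst[0x0e+4] := {0x00,0x25,0xc4,0x35}
#1 dst[0x17+3] := {0x2d,0x00,0x25}
#2 dst[0x0e+2] := {0xed,0x00}
#3 dst[0x01+6] := {0xde,0x32,0x0e,0xcd,0xf5,0xa8}
#4 dst[0x1b+7] := {0xee,0x9d,0x47,0x2d,0x00,0x25,0x5d}
#5 dst[0x04+5] := {0xcd,0xf5,0xa8,0x2d,0xed}
query mem[0x05]=0xf5, mem[0x1f]=0x00, mem[0x06]=0xa8

MEM[0x05,0x1f,0x06] = f5 00 a8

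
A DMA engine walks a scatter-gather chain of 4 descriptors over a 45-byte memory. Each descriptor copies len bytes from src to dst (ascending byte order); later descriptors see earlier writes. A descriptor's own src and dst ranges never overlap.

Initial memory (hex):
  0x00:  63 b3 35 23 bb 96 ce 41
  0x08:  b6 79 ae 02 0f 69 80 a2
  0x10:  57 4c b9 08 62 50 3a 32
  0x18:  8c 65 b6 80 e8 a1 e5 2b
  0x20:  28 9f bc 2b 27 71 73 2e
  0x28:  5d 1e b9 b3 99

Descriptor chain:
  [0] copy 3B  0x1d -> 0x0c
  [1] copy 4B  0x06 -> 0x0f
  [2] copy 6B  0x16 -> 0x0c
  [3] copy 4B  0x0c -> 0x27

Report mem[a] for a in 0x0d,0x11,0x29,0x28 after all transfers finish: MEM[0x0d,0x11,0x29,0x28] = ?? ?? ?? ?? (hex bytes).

[0] 0x1d->0x0c len=3 : a1 e5 2b
[1] 0x06->0x0f len=4 : ce 41 b6 79
[2] 0x16->0x0c len=6 : 3a 32 8c 65 b6 80
[3] 0x0c->0x27 len=4 : 3a 32 8c 65
query mem[0x0d]=0x32, mem[0x11]=0x80, mem[0x29]=0x8c, mem[0x28]=0x32

MEM[0x0d,0x11,0x29,0x28] = 32 80 8c 32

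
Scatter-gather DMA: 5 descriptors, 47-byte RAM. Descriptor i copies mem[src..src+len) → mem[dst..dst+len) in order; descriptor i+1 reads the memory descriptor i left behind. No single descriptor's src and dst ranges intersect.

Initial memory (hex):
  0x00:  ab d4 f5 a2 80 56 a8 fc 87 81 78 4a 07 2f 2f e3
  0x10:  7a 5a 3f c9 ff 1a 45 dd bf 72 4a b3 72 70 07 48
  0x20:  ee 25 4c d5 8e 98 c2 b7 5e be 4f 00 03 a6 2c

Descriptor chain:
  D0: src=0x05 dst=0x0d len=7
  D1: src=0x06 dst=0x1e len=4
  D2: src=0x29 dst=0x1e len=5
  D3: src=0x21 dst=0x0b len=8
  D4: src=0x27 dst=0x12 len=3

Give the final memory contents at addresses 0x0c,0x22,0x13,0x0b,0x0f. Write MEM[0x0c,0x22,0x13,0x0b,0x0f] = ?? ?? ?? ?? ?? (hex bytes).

MEM[0x0c,0x22,0x13,0x0b,0x0f] = a6 a6 5e 03 98

D0: mem[0x0d..0x13] <- [56 a8 fc 87 81 78 4a]
D1: mem[0x1e..0x21] <- [a8 fc 87 81]
D2: mem[0x1e..0x22] <- [be 4f 00 03 a6]
D3: mem[0x0b..0x12] <- [03 a6 d5 8e 98 c2 b7 5e]
D4: mem[0x12..0x14] <- [b7 5e be]
query mem[0x0c]=0xa6, mem[0x22]=0xa6, mem[0x13]=0x5e, mem[0x0b]=0x03, mem[0x0f]=0x98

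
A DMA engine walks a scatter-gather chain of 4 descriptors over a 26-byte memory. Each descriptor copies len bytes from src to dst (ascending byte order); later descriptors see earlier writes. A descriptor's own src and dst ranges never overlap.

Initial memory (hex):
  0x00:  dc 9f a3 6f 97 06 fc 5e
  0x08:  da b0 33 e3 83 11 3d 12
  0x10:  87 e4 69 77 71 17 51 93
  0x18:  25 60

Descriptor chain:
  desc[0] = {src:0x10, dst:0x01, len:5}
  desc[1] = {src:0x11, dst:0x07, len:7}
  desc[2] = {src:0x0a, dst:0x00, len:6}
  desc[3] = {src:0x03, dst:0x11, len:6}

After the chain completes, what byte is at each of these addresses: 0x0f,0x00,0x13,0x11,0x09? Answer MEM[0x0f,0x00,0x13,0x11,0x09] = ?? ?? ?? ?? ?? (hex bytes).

MEM[0x0f,0x00,0x13,0x11,0x09] = 12 71 12 93 77

  after D0: wrote 5B at 0x01 = 87e4697771
  after D1: wrote 7B at 0x07 = e4697771175193
  after D2: wrote 6B at 0x00 = 711751933d12
  after D3: wrote 6B at 0x11 = 933d12fce469
query mem[0x0f]=0x12, mem[0x00]=0x71, mem[0x13]=0x12, mem[0x11]=0x93, mem[0x09]=0x77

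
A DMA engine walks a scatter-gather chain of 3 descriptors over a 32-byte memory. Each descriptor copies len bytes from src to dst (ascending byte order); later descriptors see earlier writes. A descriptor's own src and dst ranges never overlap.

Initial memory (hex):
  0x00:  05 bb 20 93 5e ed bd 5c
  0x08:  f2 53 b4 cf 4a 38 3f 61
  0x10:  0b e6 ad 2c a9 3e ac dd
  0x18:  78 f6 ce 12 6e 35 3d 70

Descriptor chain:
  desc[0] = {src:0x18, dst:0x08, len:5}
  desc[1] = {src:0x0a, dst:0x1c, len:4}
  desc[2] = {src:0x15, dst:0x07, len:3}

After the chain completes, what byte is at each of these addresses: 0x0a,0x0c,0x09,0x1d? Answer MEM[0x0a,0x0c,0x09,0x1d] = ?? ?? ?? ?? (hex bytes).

MEM[0x0a,0x0c,0x09,0x1d] = ce 6e dd 12

[0] 0x18->0x08 len=5 : 78 f6 ce 12 6e
[1] 0x0a->0x1c len=4 : ce 12 6e 38
[2] 0x15->0x07 len=3 : 3e ac dd
query mem[0x0a]=0xce, mem[0x0c]=0x6e, mem[0x09]=0xdd, mem[0x1d]=0x12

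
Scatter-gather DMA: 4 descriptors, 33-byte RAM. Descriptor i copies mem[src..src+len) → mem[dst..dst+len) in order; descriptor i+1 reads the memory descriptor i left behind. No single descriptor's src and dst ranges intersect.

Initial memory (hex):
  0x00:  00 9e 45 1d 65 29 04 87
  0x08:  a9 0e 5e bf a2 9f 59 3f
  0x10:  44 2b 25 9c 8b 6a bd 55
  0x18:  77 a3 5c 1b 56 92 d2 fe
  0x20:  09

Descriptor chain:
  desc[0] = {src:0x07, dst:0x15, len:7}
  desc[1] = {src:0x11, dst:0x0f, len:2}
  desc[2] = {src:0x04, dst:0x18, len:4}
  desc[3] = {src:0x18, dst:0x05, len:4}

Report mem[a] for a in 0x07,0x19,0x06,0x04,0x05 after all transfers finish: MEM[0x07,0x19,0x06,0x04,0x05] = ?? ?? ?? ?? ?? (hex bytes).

#0 dst[0x15+7] := {0x87,0xa9,0x0e,0x5e,0xbf,0xa2,0x9f}
#1 dst[0x0f+2] := {0x2b,0x25}
#2 dst[0x18+4] := {0x65,0x29,0x04,0x87}
#3 dst[0x05+4] := {0x65,0x29,0x04,0x87}
query mem[0x07]=0x04, mem[0x19]=0x29, mem[0x06]=0x29, mem[0x04]=0x65, mem[0x05]=0x65

MEM[0x07,0x19,0x06,0x04,0x05] = 04 29 29 65 65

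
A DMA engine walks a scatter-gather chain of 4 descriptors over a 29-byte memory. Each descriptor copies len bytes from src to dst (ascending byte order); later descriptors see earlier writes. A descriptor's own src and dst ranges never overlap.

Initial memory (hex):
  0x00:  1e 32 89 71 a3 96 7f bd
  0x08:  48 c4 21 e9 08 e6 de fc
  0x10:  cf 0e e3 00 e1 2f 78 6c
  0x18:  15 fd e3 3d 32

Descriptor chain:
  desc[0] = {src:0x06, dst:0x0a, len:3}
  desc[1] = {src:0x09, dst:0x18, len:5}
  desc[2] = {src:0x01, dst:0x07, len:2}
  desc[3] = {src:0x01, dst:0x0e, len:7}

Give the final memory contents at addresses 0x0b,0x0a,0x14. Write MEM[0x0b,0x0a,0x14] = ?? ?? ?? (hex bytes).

MEM[0x0b,0x0a,0x14] = bd 7f 32

[0] 0x06->0x0a len=3 : 7f bd 48
[1] 0x09->0x18 len=5 : c4 7f bd 48 e6
[2] 0x01->0x07 len=2 : 32 89
[3] 0x01->0x0e len=7 : 32 89 71 a3 96 7f 32
query mem[0x0b]=0xbd, mem[0x0a]=0x7f, mem[0x14]=0x32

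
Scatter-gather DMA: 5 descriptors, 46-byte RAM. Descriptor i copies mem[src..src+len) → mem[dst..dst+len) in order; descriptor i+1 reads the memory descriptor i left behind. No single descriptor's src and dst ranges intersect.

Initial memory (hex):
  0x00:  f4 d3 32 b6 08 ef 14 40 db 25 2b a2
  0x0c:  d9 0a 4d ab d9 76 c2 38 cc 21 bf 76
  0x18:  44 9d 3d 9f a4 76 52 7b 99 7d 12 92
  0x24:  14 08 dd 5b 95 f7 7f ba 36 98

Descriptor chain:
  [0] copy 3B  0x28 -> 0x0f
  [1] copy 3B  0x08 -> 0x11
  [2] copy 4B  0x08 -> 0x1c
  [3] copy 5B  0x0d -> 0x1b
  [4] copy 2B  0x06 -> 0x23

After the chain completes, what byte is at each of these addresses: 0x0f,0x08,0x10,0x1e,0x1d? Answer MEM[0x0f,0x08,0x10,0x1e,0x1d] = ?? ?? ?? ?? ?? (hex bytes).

MEM[0x0f,0x08,0x10,0x1e,0x1d] = 95 db f7 f7 95

  after D0: wrote 3B at 0x0f = 95f77f
  after D1: wrote 3B at 0x11 = db252b
  after D2: wrote 4B at 0x1c = db252ba2
  after D3: wrote 5B at 0x1b = 0a4d95f7db
  after D4: wrote 2B at 0x23 = 1440
query mem[0x0f]=0x95, mem[0x08]=0xdb, mem[0x10]=0xf7, mem[0x1e]=0xf7, mem[0x1d]=0x95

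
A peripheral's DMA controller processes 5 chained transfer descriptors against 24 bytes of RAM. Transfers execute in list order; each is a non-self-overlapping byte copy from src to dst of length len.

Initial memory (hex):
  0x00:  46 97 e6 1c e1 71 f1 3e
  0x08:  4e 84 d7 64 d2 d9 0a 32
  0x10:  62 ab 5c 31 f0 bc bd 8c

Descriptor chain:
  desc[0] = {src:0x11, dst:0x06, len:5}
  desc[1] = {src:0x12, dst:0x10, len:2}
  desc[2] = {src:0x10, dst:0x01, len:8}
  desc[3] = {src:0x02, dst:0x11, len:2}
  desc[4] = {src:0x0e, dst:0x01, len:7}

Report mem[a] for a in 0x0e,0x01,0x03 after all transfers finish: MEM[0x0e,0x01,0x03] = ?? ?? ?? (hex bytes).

  after D0: wrote 5B at 0x06 = ab5c31f0bc
  after D1: wrote 2B at 0x10 = 5c31
  after D2: wrote 8B at 0x01 = 5c315c31f0bcbd8c
  after D3: wrote 2B at 0x11 = 315c
  after D4: wrote 7B at 0x01 = 0a325c315c31f0
query mem[0x0e]=0x0a, mem[0x01]=0x0a, mem[0x03]=0x5c

MEM[0x0e,0x01,0x03] = 0a 0a 5c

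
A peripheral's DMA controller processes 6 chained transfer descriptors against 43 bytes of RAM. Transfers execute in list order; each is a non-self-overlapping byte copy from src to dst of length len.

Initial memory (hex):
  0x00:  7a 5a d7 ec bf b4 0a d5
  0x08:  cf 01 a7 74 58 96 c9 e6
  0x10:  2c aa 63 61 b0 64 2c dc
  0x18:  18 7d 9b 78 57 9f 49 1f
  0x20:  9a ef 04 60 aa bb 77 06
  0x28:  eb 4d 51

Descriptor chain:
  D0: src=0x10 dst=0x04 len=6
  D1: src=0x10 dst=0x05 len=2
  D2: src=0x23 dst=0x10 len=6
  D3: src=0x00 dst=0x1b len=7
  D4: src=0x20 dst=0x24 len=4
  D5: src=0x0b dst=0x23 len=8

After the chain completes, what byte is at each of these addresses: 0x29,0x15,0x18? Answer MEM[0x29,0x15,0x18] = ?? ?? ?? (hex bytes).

MEM[0x29,0x15,0x18] = aa eb 18

  after D0: wrote 6B at 0x04 = 2caa6361b064
  after D1: wrote 2B at 0x05 = 2caa
  after D2: wrote 6B at 0x10 = 60aabb7706eb
  after D3: wrote 7B at 0x1b = 7a5ad7ec2c2caa
  after D4: wrote 4B at 0x24 = 2caa0460
  after D5: wrote 8B at 0x23 = 745896c9e660aabb
query mem[0x29]=0xaa, mem[0x15]=0xeb, mem[0x18]=0x18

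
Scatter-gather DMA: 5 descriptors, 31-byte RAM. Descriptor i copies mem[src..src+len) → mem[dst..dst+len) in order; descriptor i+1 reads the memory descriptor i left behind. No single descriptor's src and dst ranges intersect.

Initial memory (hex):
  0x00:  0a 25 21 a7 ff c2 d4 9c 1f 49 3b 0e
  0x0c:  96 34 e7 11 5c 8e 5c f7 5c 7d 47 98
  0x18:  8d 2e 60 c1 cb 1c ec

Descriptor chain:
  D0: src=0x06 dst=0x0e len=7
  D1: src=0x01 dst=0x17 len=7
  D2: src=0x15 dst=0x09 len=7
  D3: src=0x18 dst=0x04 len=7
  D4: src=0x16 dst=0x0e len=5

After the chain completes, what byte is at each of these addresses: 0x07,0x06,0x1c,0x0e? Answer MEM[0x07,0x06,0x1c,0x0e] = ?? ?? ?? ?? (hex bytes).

[0] 0x06->0x0e len=7 : d4 9c 1f 49 3b 0e 96
[1] 0x01->0x17 len=7 : 25 21 a7 ff c2 d4 9c
[2] 0x15->0x09 len=7 : 7d 47 25 21 a7 ff c2
[3] 0x18->0x04 len=7 : 21 a7 ff c2 d4 9c ec
[4] 0x16->0x0e len=5 : 47 25 21 a7 ff
query mem[0x07]=0xc2, mem[0x06]=0xff, mem[0x1c]=0xd4, mem[0x0e]=0x47

MEM[0x07,0x06,0x1c,0x0e] = c2 ff d4 47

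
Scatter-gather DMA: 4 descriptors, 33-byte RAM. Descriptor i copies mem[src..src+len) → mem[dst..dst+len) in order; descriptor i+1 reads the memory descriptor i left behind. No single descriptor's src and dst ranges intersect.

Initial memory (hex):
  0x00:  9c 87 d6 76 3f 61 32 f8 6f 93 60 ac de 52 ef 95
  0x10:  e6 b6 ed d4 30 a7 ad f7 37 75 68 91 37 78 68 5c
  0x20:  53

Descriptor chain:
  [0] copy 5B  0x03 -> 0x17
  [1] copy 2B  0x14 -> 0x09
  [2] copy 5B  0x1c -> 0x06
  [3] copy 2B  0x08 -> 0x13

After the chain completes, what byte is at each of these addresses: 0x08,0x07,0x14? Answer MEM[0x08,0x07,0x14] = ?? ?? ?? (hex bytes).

MEM[0x08,0x07,0x14] = 68 78 5c

D0: mem[0x17..0x1b] <- [76 3f 61 32 f8]
D1: mem[0x09..0x0a] <- [30 a7]
D2: mem[0x06..0x0a] <- [37 78 68 5c 53]
D3: mem[0x13..0x14] <- [68 5c]
query mem[0x08]=0x68, mem[0x07]=0x78, mem[0x14]=0x5c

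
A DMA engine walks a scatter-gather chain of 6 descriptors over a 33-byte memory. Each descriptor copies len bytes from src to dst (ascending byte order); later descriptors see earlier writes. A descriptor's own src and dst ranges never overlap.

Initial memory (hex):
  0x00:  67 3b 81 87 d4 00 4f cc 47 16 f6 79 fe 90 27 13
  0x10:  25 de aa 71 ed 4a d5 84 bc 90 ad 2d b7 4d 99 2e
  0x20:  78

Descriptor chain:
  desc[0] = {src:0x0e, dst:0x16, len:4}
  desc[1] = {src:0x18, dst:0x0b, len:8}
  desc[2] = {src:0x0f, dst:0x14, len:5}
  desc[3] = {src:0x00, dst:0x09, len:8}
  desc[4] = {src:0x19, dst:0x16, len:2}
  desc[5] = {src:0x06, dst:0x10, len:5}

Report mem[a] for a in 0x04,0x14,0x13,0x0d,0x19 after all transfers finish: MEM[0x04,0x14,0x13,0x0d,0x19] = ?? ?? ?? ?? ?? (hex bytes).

MEM[0x04,0x14,0x13,0x0d,0x19] = d4 3b 67 d4 de

[0] 0x0e->0x16 len=4 : 27 13 25 de
[1] 0x18->0x0b len=8 : 25 de ad 2d b7 4d 99 2e
[2] 0x0f->0x14 len=5 : b7 4d 99 2e 71
[3] 0x00->0x09 len=8 : 67 3b 81 87 d4 00 4f cc
[4] 0x19->0x16 len=2 : de ad
[5] 0x06->0x10 len=5 : 4f cc 47 67 3b
query mem[0x04]=0xd4, mem[0x14]=0x3b, mem[0x13]=0x67, mem[0x0d]=0xd4, mem[0x19]=0xde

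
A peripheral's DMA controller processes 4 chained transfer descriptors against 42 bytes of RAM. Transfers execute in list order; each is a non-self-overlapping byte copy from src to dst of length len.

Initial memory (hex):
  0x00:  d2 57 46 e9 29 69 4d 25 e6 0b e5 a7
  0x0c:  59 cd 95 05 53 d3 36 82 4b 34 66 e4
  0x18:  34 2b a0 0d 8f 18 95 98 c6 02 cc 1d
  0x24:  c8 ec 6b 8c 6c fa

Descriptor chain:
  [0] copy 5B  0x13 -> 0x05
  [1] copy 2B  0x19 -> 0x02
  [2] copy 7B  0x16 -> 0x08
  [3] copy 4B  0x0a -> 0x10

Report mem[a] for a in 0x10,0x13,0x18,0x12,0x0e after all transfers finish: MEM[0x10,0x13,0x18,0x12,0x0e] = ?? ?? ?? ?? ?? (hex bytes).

MEM[0x10,0x13,0x18,0x12,0x0e] = 34 0d 34 a0 8f

[0] 0x13->0x05 len=5 : 82 4b 34 66 e4
[1] 0x19->0x02 len=2 : 2b a0
[2] 0x16->0x08 len=7 : 66 e4 34 2b a0 0d 8f
[3] 0x0a->0x10 len=4 : 34 2b a0 0d
query mem[0x10]=0x34, mem[0x13]=0x0d, mem[0x18]=0x34, mem[0x12]=0xa0, mem[0x0e]=0x8f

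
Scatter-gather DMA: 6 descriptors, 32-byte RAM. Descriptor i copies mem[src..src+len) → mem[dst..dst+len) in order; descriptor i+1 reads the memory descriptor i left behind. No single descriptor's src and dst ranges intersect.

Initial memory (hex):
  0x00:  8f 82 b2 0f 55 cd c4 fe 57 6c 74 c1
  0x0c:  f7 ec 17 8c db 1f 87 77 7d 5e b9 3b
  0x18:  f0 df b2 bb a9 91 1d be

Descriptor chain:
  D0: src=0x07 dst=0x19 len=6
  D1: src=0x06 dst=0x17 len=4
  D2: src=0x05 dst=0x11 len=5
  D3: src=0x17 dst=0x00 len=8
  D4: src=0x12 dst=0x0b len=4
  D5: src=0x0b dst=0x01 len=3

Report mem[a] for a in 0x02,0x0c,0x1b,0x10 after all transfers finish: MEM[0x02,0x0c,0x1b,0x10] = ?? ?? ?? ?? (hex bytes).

MEM[0x02,0x0c,0x1b,0x10] = fe fe 6c db

#0 dst[0x19+6] := {0xfe,0x57,0x6c,0x74,0xc1,0xf7}
#1 dst[0x17+4] := {0xc4,0xfe,0x57,0x6c}
#2 dst[0x11+5] := {0xcd,0xc4,0xfe,0x57,0x6c}
#3 dst[0x00+8] := {0xc4,0xfe,0x57,0x6c,0x6c,0x74,0xc1,0xf7}
#4 dst[0x0b+4] := {0xc4,0xfe,0x57,0x6c}
#5 dst[0x01+3] := {0xc4,0xfe,0x57}
query mem[0x02]=0xfe, mem[0x0c]=0xfe, mem[0x1b]=0x6c, mem[0x10]=0xdb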